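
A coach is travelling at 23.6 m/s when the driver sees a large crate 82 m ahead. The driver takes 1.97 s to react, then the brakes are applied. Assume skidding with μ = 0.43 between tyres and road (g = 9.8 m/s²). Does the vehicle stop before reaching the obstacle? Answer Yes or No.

a = μg = 0.43 × 9.8 = 4.214 m/s².
Reaction distance = 23.6000 × 1.97 = 46.492 m.
Braking distance = v²/(2a) = 556.960 / 8.428 = 66.084 m.
Total stopping distance = 46.492 + 66.084 = 112.576 m, vs 82 m available — it cannot stop in time and overshoots by 112.576 − 82 = 30.576 m.

No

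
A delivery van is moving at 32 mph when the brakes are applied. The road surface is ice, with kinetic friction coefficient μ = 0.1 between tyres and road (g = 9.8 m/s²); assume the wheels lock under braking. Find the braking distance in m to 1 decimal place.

Braking distance ≈ 104.4 m

32 mph × 0.44704 = 14.3053 m/s.
a = μg = 0.1 × 9.8 = 0.980 m/s².
Braking distance = v²/(2a) = 14.3053² / (2 × 0.980) = 204.642 / 1.960 = 104.409 m.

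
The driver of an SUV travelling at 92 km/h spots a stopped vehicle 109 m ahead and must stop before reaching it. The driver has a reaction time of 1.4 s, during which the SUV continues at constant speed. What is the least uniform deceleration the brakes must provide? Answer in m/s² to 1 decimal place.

Required deceleration ≈ 4.5 m/s²

92 km/h ÷ 3.6 = 25.5556 m/s.
Distance covered during reaction = 25.5556 × 1.4 = 35.778 m.
Distance available for braking: 109 − 35.778 = 73.222 m.
v² = 2a·d ⇒ a = v²/(2d) = 25.5556² / (2 × 73.222) = 653.089 / 146.444 = 4.4597 m/s².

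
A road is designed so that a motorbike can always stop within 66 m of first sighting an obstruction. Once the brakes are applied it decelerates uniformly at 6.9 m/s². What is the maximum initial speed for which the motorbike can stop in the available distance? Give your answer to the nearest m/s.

Maximum speed ≈ 30 m/s

v²/(2a) = d ⇒ v = √(2 × 6.900 × 66) = √910.80 = 30.1795 m/s.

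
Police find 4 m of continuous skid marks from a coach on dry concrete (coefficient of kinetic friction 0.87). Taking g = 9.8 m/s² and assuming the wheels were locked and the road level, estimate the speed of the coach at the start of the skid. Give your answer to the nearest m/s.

Initial speed ≈ 8 m/s

Deceleration a = μg = 0.87 × 9.8 = 8.526 m/s².
v = √(2a·d) = √(2 × 8.526 × 4) = √68.208 = 8.2588 m/s.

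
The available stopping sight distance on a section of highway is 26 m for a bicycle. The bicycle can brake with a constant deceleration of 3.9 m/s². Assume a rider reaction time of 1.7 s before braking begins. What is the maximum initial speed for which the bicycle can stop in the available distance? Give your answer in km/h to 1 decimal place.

Maximum speed ≈ 32.7 km/h

Stopping distance: v·t_r + v²/(2a) = 26 with t_r = 1.7 s and a = 3.900 m/s².
So v² + 13.260 v − 202.80 = 0.
Positive root: v = −a·t_r + √((a·t_r)² + 2a·d) = −6.630 + √(43.957 + 202.80) = 9.0785 m/s.
9.0785 m/s × 3.6 = 32.683 km/h.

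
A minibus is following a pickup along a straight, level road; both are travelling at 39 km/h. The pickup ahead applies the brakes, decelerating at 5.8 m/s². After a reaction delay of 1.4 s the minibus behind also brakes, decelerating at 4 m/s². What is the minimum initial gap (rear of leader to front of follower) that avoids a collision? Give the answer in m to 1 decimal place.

Minimum gap ≈ 19.7 m

39 km/h ÷ 3.6 = 10.8333 m/s.
Leader travels v²/(2a_L) = 117.360 / 11.600 = 10.117 m before stopping.
Follower covers v·t_r = 10.8333 × 1.4 = 15.167 m while reacting, then v²/(2a_F) = 117.360 / 8.000 = 14.670 m while braking, for a total of 15.167 + 14.670 = 29.837 m.
Since a_F ≤ a_L and the follower starts braking later, the follower is never slower than the leader, so the closest approach is when both have stopped.
Minimum gap = 29.837 − 10.117 = 19.720 m.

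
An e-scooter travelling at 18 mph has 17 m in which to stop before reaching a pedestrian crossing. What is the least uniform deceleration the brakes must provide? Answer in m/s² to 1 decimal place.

18 mph × 0.44704 = 8.0467 m/s.
v² = 2a·d ⇒ a = v²/(2d) = 8.0467² / (2 × 17.000) = 64.749 / 34.000 = 1.9044 m/s².

Required deceleration ≈ 1.9 m/s²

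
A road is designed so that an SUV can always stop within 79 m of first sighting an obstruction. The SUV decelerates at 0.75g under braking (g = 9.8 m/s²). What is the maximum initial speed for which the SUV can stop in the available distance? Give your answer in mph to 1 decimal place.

a = 0.75 × 9.8 = 7.350 m/s².
v²/(2a) = d ⇒ v = √(2 × 7.350 × 79) = √1161.30 = 34.0779 m/s.
34.0779 m/s ÷ 0.44704 = 76.230 mph.

Maximum speed ≈ 76.2 mph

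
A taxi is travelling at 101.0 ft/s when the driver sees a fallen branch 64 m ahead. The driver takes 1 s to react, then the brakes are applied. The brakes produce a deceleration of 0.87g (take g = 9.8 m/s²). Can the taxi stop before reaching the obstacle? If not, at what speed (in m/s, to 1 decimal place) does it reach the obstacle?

No — it strikes the obstacle at 19.5 m/s

101 ft/s × 0.3048 = 30.7848 m/s.
a = 0.87 × 9.8 = 8.526 m/s².
Reaction distance = 30.7848 × 1 = 30.785 m.
Braking distance needed to stop: v²/(2a) = 947.704 / 17.052 = 55.577 m, so total needed = 30.785 + 55.577 = 86.362 m > 64 m — it cannot stop.
Distance remaining when braking begins: 64 − 30.785 = 33.215 m.
v² = v₀² − 2a·d = 947.704 − 2 × 8.526 × 33.215 = 381.322 m²/s².
v = √381.322 = 19.527 m/s.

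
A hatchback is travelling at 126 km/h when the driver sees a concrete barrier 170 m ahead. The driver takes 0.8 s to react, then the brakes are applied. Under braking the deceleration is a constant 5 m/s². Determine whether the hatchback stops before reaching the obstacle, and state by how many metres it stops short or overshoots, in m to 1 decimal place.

Yes — it stops 19.5 m short of the obstacle

126 km/h ÷ 3.6 = 35.0000 m/s.
Reaction distance = 35.0000 × 0.8 = 28.000 m.
Braking distance = v²/(2a) = 1225.000 / 10.000 = 122.500 m.
Total stopping distance = 28.000 + 122.500 = 150.500 m, vs 170 m available — it stops with 170 − 150.500 = 19.500 m to spare.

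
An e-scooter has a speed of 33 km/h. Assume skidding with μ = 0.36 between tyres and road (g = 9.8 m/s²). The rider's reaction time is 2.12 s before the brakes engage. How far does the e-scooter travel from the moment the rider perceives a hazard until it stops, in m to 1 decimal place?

Total stopping distance ≈ 31.3 m

33 km/h ÷ 3.6 = 9.1667 m/s.
a = μg = 0.36 × 9.8 = 3.528 m/s².
Reaction distance = v·t_r = 9.1667 × 2.12 = 19.433 m.
Braking distance = v²/(2a) = 9.1667² / (2 × 3.528) = 84.028 / 7.056 = 11.909 m.
Total = 19.433 + 11.909 = 31.342 m.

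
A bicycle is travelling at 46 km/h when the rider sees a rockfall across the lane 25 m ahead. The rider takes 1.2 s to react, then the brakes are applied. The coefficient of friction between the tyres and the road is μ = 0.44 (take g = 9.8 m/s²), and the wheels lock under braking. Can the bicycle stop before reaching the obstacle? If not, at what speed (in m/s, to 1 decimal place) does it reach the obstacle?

46 km/h ÷ 3.6 = 12.7778 m/s.
a = μg = 0.44 × 9.8 = 4.312 m/s².
Reaction distance = 12.7778 × 1.2 = 15.333 m.
Braking distance needed to stop: v²/(2a) = 163.272 / 8.624 = 18.932 m, so total needed = 15.333 + 18.932 = 34.265 m > 25 m — it cannot stop.
Distance remaining when braking begins: 25 − 15.333 = 9.667 m.
v² = v₀² − 2a·d = 163.272 − 2 × 4.312 × 9.667 = 79.904 m²/s².
v = √79.904 = 8.939 m/s.

No — it strikes the obstacle at 8.9 m/s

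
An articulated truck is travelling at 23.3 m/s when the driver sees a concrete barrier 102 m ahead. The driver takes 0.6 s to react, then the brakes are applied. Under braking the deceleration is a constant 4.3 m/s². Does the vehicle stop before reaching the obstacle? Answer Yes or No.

Yes

Reaction distance = 23.3000 × 0.6 = 13.980 m.
Braking distance = v²/(2a) = 542.890 / 8.600 = 63.127 m.
Total stopping distance = 13.980 + 63.127 = 77.107 m, vs 102 m available — it stops with 102 − 77.107 = 24.893 m to spare.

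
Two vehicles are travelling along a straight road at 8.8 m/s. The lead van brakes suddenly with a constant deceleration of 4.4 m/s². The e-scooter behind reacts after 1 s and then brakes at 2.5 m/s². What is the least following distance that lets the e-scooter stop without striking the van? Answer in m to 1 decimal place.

Leader travels v²/(2a_L) = 77.440 / 8.800 = 8.800 m before stopping.
Follower covers v·t_r = 8.8000 × 1 = 8.800 m while reacting, then v²/(2a_F) = 77.440 / 5.000 = 15.488 m while braking, for a total of 8.800 + 15.488 = 24.288 m.
Since a_F ≤ a_L and the follower starts braking later, the follower is never slower than the leader, so the closest approach is when both have stopped.
Minimum gap = 24.288 − 8.800 = 15.488 m.

Minimum gap ≈ 15.5 m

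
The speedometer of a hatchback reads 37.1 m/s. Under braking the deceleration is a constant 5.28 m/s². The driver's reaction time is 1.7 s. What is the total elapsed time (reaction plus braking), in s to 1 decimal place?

Total time ≈ 8.7 s

Braking time = v/a = 37.1000 / 5.280 = 7.027 s.
Total = 1.7 + 7.027 = 8.727 s.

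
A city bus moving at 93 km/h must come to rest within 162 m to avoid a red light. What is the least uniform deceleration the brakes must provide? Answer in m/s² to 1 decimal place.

Required deceleration ≈ 2.1 m/s²

93 km/h ÷ 3.6 = 25.8333 m/s.
v² = 2a·d ⇒ a = v²/(2d) = 25.8333² / (2 × 162.000) = 667.359 / 324.000 = 2.0598 m/s².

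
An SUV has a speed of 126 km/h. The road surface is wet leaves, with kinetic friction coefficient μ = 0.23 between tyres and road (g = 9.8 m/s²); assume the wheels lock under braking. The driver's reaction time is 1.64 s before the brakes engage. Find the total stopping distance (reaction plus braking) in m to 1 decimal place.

126 km/h ÷ 3.6 = 35.0000 m/s.
a = μg = 0.23 × 9.8 = 2.254 m/s².
Reaction distance = v·t_r = 35.0000 × 1.64 = 57.400 m.
Braking distance = v²/(2a) = 35.0000² / (2 × 2.254) = 1225.000 / 4.508 = 271.739 m.
Total = 57.400 + 271.739 = 329.139 m.

Total stopping distance ≈ 329.1 m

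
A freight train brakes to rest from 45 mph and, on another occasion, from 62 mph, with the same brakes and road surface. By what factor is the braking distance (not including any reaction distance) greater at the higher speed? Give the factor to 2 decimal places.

Braking distance d = v²/(2a), so with a fixed, d ∝ v².
Factor = (62/45)² = 1.3778² = 1.8983.

Factor ≈ 1.90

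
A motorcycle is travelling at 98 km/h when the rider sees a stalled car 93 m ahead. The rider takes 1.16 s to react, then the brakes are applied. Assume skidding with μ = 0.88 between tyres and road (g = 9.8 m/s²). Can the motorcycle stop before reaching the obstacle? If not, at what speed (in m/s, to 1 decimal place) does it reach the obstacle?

Yes — it stops about 18.5 m short of the obstacle, so it never reaches it

98 km/h ÷ 3.6 = 27.2222 m/s.
a = μg = 0.88 × 9.8 = 8.624 m/s².
Reaction distance = 27.2222 × 1.16 = 31.578 m.
Braking distance = v²/(2a) = 741.048 / 17.248 = 42.964 m.
Total stopping distance = 31.578 + 42.964 = 74.542 m, vs 93 m available — it stops with 93 − 74.542 = 18.458 m to spare.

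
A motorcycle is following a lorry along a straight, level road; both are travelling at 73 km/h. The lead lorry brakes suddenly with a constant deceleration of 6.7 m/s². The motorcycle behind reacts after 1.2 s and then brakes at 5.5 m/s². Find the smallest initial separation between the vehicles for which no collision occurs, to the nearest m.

73 km/h ÷ 3.6 = 20.2778 m/s.
Leader travels v²/(2a_L) = 411.189 / 13.400 = 30.686 m before stopping.
Follower covers v·t_r = 20.2778 × 1.2 = 24.333 m while reacting, then v²/(2a_F) = 411.189 / 11.000 = 37.381 m while braking, for a total of 24.333 + 37.381 = 61.714 m.
Since a_F ≤ a_L and the follower starts braking later, the follower is never slower than the leader, so the closest approach is when both have stopped.
Minimum gap = 61.714 − 30.686 = 31.028 m.

Minimum gap ≈ 31 m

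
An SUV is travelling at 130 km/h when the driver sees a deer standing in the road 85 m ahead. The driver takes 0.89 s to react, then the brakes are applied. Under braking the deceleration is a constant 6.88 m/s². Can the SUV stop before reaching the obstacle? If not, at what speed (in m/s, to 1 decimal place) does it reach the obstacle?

130 km/h ÷ 3.6 = 36.1111 m/s.
Reaction distance = 36.1111 × 0.89 = 32.139 m.
Braking distance needed to stop: v²/(2a) = 1304.012 / 13.760 = 94.768 m, so total needed = 32.139 + 94.768 = 126.907 m > 85 m — it cannot stop.
Distance remaining when braking begins: 85 − 32.139 = 52.861 m.
v² = v₀² − 2a·d = 1304.012 − 2 × 6.880 × 52.861 = 576.645 m²/s².
v = √576.645 = 24.013 m/s.

No — it strikes the obstacle at 24.0 m/s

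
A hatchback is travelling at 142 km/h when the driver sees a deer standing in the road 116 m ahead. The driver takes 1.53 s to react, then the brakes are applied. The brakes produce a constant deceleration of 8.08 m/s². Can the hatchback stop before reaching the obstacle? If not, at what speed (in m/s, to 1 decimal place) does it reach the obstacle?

No — it strikes the obstacle at 25.6 m/s

142 km/h ÷ 3.6 = 39.4444 m/s.
Reaction distance = 39.4444 × 1.53 = 60.350 m.
Braking distance needed to stop: v²/(2a) = 1555.861 / 16.160 = 96.279 m, so total needed = 60.350 + 96.279 = 156.629 m > 116 m — it cannot stop.
Distance remaining when braking begins: 116 − 60.350 = 55.650 m.
v² = v₀² − 2a·d = 1555.861 − 2 × 8.080 × 55.650 = 656.557 m²/s².
v = √656.557 = 25.623 m/s.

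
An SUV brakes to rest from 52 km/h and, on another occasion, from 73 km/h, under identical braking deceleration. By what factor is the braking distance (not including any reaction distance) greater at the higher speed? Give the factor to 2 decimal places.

Braking distance d = v²/(2a), so with a fixed, d ∝ v².
Factor = (73/52)² = 1.4038² = 1.9707.

Factor ≈ 1.97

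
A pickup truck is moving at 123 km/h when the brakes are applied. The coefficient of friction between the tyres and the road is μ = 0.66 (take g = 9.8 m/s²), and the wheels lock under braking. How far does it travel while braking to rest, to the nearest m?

123 km/h ÷ 3.6 = 34.1667 m/s.
a = μg = 0.66 × 9.8 = 6.468 m/s².
Braking distance = v²/(2a) = 34.1667² / (2 × 6.468) = 1167.363 / 12.936 = 90.241 m.

Braking distance ≈ 90 m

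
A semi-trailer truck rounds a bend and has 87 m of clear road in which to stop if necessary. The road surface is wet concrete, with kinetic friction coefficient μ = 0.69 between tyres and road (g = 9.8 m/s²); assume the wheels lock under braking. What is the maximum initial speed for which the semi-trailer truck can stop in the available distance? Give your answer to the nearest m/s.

Maximum speed ≈ 34 m/s

a = μg = 0.69 × 9.8 = 6.762 m/s².
v²/(2a) = d ⇒ v = √(2 × 6.762 × 87) = √1176.59 = 34.3015 m/s.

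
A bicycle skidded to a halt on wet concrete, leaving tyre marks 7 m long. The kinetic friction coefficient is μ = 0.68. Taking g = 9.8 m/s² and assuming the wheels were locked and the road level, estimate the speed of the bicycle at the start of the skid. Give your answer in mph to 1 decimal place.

Deceleration a = μg = 0.68 × 9.8 = 6.664 m/s².
v = √(2a·d) = √(2 × 6.664 × 7) = √93.296 = 9.6590 m/s.
= 9.6590 ÷ 0.44704 = 21.607 mph.

Initial speed ≈ 21.6 mph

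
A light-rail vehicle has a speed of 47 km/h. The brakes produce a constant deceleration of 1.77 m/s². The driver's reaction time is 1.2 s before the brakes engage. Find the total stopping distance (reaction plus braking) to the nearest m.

47 km/h ÷ 3.6 = 13.0556 m/s.
Reaction distance = v·t_r = 13.0556 × 1.2 = 15.667 m.
Braking distance = v²/(2a) = 13.0556² / (2 × 1.770) = 170.449 / 3.540 = 48.149 m.
Total = 15.667 + 48.149 = 63.816 m.

Total stopping distance ≈ 64 m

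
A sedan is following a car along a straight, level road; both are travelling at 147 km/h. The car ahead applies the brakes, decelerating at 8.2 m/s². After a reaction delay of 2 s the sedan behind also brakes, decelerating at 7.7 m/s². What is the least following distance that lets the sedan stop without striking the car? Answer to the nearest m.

Minimum gap ≈ 88 m

147 km/h ÷ 3.6 = 40.8333 m/s.
Leader travels v²/(2a_L) = 1667.358 / 16.400 = 101.668 m before stopping.
Follower covers v·t_r = 40.8333 × 2 = 81.667 m while reacting, then v²/(2a_F) = 1667.358 / 15.400 = 108.270 m while braking, for a total of 81.667 + 108.270 = 189.937 m.
Since a_F ≤ a_L and the follower starts braking later, the follower is never slower than the leader, so the closest approach is when both have stopped.
Minimum gap = 189.937 − 101.668 = 88.269 m.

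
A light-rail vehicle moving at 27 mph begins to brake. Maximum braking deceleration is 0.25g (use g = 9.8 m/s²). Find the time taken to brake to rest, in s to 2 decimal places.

Braking time ≈ 4.93 s

27 mph × 0.44704 = 12.0701 m/s.
a = 0.25 × 9.8 = 2.450 m/s².
Braking time = v/a = 12.0701 / 2.450 = 4.927 s.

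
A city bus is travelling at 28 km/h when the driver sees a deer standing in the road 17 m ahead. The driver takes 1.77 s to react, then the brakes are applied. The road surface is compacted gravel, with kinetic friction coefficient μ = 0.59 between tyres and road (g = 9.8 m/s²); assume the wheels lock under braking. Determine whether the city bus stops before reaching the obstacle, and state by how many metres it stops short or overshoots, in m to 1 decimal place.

28 km/h ÷ 3.6 = 7.7778 m/s.
a = μg = 0.59 × 9.8 = 5.782 m/s².
Reaction distance = 7.7778 × 1.77 = 13.767 m.
Braking distance = v²/(2a) = 60.494 / 11.564 = 5.231 m.
Total stopping distance = 13.767 + 5.231 = 18.998 m, vs 17 m available — it cannot stop in time and overshoots by 18.998 − 17 = 1.998 m.

No — it overshoots by 2.0 m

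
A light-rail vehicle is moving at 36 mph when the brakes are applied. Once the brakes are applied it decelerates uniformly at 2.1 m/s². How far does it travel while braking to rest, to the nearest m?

Braking distance ≈ 62 m

36 mph × 0.44704 = 16.0934 m/s.
Braking distance = v²/(2a) = 16.0934² / (2 × 2.100) = 258.998 / 4.200 = 61.666 m.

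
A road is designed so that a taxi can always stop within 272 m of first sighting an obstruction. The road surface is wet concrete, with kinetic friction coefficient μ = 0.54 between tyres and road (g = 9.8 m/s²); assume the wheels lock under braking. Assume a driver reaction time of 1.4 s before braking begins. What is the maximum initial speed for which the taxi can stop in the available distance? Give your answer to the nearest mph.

Maximum speed ≈ 105 mph

a = μg = 0.54 × 9.8 = 5.292 m/s².
Stopping distance: v·t_r + v²/(2a) = 272 with t_r = 1.4 s and a = 5.292 m/s².
So v² + 14.818 v − 2878.85 = 0.
Positive root: v = −a·t_r + √((a·t_r)² + 2a·d) = −7.409 + √(54.893 + 2878.85) = 46.7550 m/s.
46.7550 m/s ÷ 0.44704 = 104.588 mph.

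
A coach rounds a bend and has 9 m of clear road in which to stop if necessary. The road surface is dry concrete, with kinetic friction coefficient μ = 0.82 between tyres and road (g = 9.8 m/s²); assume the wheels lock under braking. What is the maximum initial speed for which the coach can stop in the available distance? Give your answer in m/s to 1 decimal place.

Maximum speed ≈ 12.0 m/s

a = μg = 0.82 × 9.8 = 8.036 m/s².
v²/(2a) = d ⇒ v = √(2 × 8.036 × 9) = √144.65 = 12.0271 m/s.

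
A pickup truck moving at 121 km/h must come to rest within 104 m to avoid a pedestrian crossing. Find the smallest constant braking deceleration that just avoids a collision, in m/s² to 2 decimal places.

121 km/h ÷ 3.6 = 33.6111 m/s.
v² = 2a·d ⇒ a = v²/(2d) = 33.6111² / (2 × 104.000) = 1129.706 / 208.000 = 5.4313 m/s².

Required deceleration ≈ 5.43 m/s²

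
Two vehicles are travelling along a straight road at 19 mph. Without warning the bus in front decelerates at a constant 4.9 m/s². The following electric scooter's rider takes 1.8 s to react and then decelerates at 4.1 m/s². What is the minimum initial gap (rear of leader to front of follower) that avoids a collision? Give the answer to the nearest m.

19 mph × 0.44704 = 8.4938 m/s.
Leader travels v²/(2a_L) = 72.145 / 9.800 = 7.362 m before stopping.
Follower covers v·t_r = 8.4938 × 1.8 = 15.289 m while reacting, then v²/(2a_F) = 72.145 / 8.200 = 8.798 m while braking, for a total of 15.289 + 8.798 = 24.087 m.
Since a_F ≤ a_L and the follower starts braking later, the follower is never slower than the leader, so the closest approach is when both have stopped.
Minimum gap = 24.087 − 7.362 = 16.725 m.

Minimum gap ≈ 17 m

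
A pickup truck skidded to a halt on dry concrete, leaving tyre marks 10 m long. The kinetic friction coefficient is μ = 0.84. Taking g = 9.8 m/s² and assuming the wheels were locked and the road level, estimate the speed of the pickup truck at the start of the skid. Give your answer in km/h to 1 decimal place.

Deceleration a = μg = 0.84 × 9.8 = 8.232 m/s².
v = √(2a·d) = √(2 × 8.232 × 10) = √164.640 = 12.8312 m/s.
= 12.8312 × 3.6 = 46.192 km/h.

Initial speed ≈ 46.2 km/h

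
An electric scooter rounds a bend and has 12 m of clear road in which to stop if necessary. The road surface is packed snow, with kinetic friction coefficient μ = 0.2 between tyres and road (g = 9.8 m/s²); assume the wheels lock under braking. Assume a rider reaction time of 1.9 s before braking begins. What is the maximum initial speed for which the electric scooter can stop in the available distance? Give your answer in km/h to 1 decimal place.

a = μg = 0.2 × 9.8 = 1.960 m/s².
Stopping distance: v·t_r + v²/(2a) = 12 with t_r = 1.9 s and a = 1.960 m/s².
So v² + 7.448 v − 47.04 = 0.
Positive root: v = −a·t_r + √((a·t_r)² + 2a·d) = −3.724 + √(13.868 + 47.04) = 4.0804 m/s.
4.0804 m/s × 3.6 = 14.689 km/h.

Maximum speed ≈ 14.7 km/h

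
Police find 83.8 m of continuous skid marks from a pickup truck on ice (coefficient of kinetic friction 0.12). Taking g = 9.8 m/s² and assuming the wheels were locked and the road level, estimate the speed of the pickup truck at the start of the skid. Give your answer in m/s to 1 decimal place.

Initial speed ≈ 14.0 m/s

Deceleration a = μg = 0.12 × 9.8 = 1.176 m/s².
v = √(2a·d) = √(2 × 1.176 × 83.8) = √197.098 = 14.0392 m/s.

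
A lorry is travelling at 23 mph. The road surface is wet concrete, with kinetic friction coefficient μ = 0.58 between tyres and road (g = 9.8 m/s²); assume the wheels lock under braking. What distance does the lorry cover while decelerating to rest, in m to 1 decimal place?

Braking distance ≈ 9.3 m

23 mph × 0.44704 = 10.2819 m/s.
a = μg = 0.58 × 9.8 = 5.684 m/s².
Braking distance = v²/(2a) = 10.2819² / (2 × 5.684) = 105.717 / 11.368 = 9.300 m.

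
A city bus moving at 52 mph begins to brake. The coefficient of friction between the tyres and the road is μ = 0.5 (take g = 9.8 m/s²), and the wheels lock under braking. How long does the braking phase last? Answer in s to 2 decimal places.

Braking time ≈ 4.74 s

52 mph × 0.44704 = 23.2461 m/s.
a = μg = 0.5 × 9.8 = 4.900 m/s².
Braking time = v/a = 23.2461 / 4.900 = 4.744 s.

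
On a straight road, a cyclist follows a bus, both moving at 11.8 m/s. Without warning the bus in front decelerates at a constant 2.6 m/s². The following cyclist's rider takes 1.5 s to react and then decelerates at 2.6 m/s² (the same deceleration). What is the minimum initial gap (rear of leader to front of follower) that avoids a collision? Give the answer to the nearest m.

Minimum gap ≈ 18 m

Leader travels v²/(2a_L) = 139.240 / 5.200 = 26.777 m before stopping.
Follower covers v·t_r = 11.8000 × 1.5 = 17.700 m while reacting, then v²/(2a_F) = 139.240 / 5.200 = 26.777 m while braking, for a total of 17.700 + 26.777 = 44.477 m.
Since a_F ≤ a_L and the follower starts braking later, the follower is never slower than the leader, so the closest approach is when both have stopped.
Minimum gap = 44.477 − 26.777 = 17.700 m.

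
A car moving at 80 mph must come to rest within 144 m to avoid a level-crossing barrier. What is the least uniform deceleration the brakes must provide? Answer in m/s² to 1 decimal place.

Required deceleration ≈ 4.4 m/s²

80 mph × 0.44704 = 35.7632 m/s.
v² = 2a·d ⇒ a = v²/(2d) = 35.7632² / (2 × 144.000) = 1279.006 / 288.000 = 4.4410 m/s².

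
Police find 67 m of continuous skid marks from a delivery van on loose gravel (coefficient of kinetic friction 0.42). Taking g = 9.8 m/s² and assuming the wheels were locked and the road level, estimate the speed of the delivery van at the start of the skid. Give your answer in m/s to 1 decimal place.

Deceleration a = μg = 0.42 × 9.8 = 4.116 m/s².
v = √(2a·d) = √(2 × 4.116 × 67) = √551.544 = 23.4850 m/s.

Initial speed ≈ 23.5 m/s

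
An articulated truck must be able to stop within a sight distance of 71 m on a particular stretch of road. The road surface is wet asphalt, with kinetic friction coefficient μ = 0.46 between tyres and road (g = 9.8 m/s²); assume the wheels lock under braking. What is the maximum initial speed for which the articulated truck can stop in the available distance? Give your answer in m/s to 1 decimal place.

a = μg = 0.46 × 9.8 = 4.508 m/s².
v²/(2a) = d ⇒ v = √(2 × 4.508 × 71) = √640.14 = 25.3010 m/s.

Maximum speed ≈ 25.3 m/s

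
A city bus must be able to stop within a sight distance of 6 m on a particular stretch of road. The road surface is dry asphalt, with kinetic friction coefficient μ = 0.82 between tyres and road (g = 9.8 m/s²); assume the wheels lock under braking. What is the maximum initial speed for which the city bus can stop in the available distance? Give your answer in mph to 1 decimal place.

Maximum speed ≈ 22.0 mph

a = μg = 0.82 × 9.8 = 8.036 m/s².
v²/(2a) = d ⇒ v = √(2 × 8.036 × 6) = √96.43 = 9.8199 m/s.
9.8199 m/s ÷ 0.44704 = 21.966 mph.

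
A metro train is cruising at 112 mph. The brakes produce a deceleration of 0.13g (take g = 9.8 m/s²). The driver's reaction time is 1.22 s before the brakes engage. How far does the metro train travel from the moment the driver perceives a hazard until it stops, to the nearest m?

Total stopping distance ≈ 1045 m

112 mph × 0.44704 = 50.0685 m/s.
a = 0.13 × 9.8 = 1.274 m/s².
Reaction distance = v·t_r = 50.0685 × 1.22 = 61.084 m.
Braking distance = v²/(2a) = 50.0685² / (2 × 1.274) = 2506.855 / 2.548 = 983.852 m.
Total = 61.084 + 983.852 = 1044.936 m.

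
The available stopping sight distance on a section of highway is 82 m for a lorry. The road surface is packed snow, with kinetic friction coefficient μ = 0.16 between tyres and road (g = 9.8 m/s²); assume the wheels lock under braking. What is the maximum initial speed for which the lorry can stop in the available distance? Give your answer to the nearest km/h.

a = μg = 0.16 × 9.8 = 1.568 m/s².
v²/(2a) = d ⇒ v = √(2 × 1.568 × 82) = √257.15 = 16.0359 m/s.
16.0359 m/s × 3.6 = 57.729 km/h.

Maximum speed ≈ 58 km/h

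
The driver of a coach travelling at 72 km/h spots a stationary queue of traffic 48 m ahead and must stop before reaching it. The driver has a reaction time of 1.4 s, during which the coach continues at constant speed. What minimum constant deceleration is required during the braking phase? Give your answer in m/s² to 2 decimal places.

72 km/h ÷ 3.6 = 20.0000 m/s.
Distance covered during reaction = 20.0000 × 1.4 = 28.000 m.
Distance available for braking: 48 − 28.000 = 20.000 m.
v² = 2a·d ⇒ a = v²/(2d) = 20.0000² / (2 × 20.000) = 400.000 / 40.000 = 10.0000 m/s².

Required deceleration ≈ 10.00 m/s²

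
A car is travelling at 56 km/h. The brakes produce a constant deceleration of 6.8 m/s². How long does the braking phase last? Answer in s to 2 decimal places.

Braking time ≈ 2.29 s

56 km/h ÷ 3.6 = 15.5556 m/s.
Braking time = v/a = 15.5556 / 6.800 = 2.288 s.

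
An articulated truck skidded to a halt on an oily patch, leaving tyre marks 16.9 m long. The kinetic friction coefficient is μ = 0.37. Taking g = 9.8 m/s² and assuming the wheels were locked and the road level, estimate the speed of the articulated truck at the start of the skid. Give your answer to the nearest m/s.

Deceleration a = μg = 0.37 × 9.8 = 3.626 m/s².
v = √(2a·d) = √(2 × 3.626 × 16.9) = √122.559 = 11.0706 m/s.

Initial speed ≈ 11 m/s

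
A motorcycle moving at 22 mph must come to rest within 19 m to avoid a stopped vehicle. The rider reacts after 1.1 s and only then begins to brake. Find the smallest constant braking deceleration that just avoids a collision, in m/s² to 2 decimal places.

Required deceleration ≈ 5.91 m/s²

22 mph × 0.44704 = 9.8349 m/s.
Distance covered during reaction = 9.8349 × 1.1 = 10.818 m.
Distance available for braking: 19 − 10.818 = 8.182 m.
v² = 2a·d ⇒ a = v²/(2d) = 9.8349² / (2 × 8.182) = 96.725 / 16.364 = 5.9108 m/s².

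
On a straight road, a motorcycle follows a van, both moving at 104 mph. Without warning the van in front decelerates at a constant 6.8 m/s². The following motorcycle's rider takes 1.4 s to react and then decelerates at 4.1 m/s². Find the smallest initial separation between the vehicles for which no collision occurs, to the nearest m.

104 mph × 0.44704 = 46.4922 m/s.
Leader travels v²/(2a_L) = 2161.525 / 13.600 = 158.936 m before stopping.
Follower covers v·t_r = 46.4922 × 1.4 = 65.089 m while reacting, then v²/(2a_F) = 2161.525 / 8.200 = 263.601 m while braking, for a total of 65.089 + 263.601 = 328.690 m.
Since a_F ≤ a_L and the follower starts braking later, the follower is never slower than the leader, so the closest approach is when both have stopped.
Minimum gap = 328.690 − 158.936 = 169.754 m.

Minimum gap ≈ 170 m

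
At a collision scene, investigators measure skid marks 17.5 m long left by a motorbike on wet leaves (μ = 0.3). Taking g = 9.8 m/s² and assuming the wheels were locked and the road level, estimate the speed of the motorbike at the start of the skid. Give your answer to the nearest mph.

Deceleration a = μg = 0.3 × 9.8 = 2.940 m/s².
v = √(2a·d) = √(2 × 2.940 × 17.5) = √102.900 = 10.1440 m/s.
= 10.1440 ÷ 0.44704 = 22.691 mph.

Initial speed ≈ 23 mph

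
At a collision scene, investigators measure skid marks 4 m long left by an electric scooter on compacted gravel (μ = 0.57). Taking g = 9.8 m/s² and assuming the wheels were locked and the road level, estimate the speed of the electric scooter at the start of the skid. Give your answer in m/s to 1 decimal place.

Deceleration a = μg = 0.57 × 9.8 = 5.586 m/s².
v = √(2a·d) = √(2 × 5.586 × 4) = √44.688 = 6.6849 m/s.

Initial speed ≈ 6.7 m/s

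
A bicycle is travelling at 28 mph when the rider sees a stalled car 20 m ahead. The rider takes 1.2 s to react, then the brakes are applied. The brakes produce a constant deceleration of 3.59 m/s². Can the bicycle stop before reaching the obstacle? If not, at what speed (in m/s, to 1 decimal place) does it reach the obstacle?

28 mph × 0.44704 = 12.5171 m/s.
Reaction distance = 12.5171 × 1.2 = 15.021 m.
Braking distance needed to stop: v²/(2a) = 156.678 / 7.180 = 21.821 m, so total needed = 15.021 + 21.821 = 36.842 m > 20 m — it cannot stop.
Distance remaining when braking begins: 20 − 15.021 = 4.979 m.
v² = v₀² − 2a·d = 156.678 − 2 × 3.590 × 4.979 = 120.929 m²/s².
v = √120.929 = 10.997 m/s.

No — it strikes the obstacle at 11.0 m/s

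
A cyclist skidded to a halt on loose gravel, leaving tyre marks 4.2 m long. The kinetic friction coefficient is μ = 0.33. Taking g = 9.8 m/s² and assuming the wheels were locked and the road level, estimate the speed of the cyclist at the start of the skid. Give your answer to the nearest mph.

Deceleration a = μg = 0.33 × 9.8 = 3.234 m/s².
v = √(2a·d) = √(2 × 3.234 × 4.2) = √27.166 = 5.2121 m/s.
= 5.2121 ÷ 0.44704 = 11.659 mph.

Initial speed ≈ 12 mph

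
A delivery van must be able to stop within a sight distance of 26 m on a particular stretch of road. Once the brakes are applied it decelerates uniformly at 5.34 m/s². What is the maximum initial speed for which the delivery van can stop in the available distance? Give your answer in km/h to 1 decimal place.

Maximum speed ≈ 60.0 km/h

v²/(2a) = d ⇒ v = √(2 × 5.340 × 26) = √277.68 = 16.6637 m/s.
16.6637 m/s × 3.6 = 59.989 km/h.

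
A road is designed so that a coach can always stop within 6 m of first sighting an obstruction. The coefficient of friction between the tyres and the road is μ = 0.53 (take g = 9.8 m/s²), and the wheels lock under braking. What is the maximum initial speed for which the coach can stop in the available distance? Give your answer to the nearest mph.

Maximum speed ≈ 18 mph

a = μg = 0.53 × 9.8 = 5.194 m/s².
v²/(2a) = d ⇒ v = √(2 × 5.194 × 6) = √62.33 = 7.8949 m/s.
7.8949 m/s ÷ 0.44704 = 17.660 mph.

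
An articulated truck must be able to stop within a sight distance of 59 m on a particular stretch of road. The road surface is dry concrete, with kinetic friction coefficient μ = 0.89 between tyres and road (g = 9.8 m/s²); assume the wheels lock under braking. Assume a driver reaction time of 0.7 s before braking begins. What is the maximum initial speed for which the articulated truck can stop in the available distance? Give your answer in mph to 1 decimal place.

a = μg = 0.89 × 9.8 = 8.722 m/s².
Stopping distance: v·t_r + v²/(2a) = 59 with t_r = 0.7 s and a = 8.722 m/s².
So v² + 12.211 v − 1029.20 = 0.
Positive root: v = −a·t_r + √((a·t_r)² + 2a·d) = −6.105 + √(37.271 + 1029.20) = 26.5519 m/s.
26.5519 m/s ÷ 0.44704 = 59.395 mph.

Maximum speed ≈ 59.4 mph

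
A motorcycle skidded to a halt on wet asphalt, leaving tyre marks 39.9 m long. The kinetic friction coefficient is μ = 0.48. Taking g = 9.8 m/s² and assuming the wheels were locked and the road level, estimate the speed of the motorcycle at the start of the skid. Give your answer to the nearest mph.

Initial speed ≈ 43 mph

Deceleration a = μg = 0.48 × 9.8 = 4.704 m/s².
v = √(2a·d) = √(2 × 4.704 × 39.9) = √375.379 = 19.3747 m/s.
= 19.3747 ÷ 0.44704 = 43.340 mph.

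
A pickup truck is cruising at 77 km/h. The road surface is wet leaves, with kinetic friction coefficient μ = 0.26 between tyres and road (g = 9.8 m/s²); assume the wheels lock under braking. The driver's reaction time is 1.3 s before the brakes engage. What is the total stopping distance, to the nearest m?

77 km/h ÷ 3.6 = 21.3889 m/s.
a = μg = 0.26 × 9.8 = 2.548 m/s².
Reaction distance = v·t_r = 21.3889 × 1.3 = 27.806 m.
Braking distance = v²/(2a) = 21.3889² / (2 × 2.548) = 457.485 / 5.096 = 89.773 m.
Total = 27.806 + 89.773 = 117.579 m.

Total stopping distance ≈ 118 m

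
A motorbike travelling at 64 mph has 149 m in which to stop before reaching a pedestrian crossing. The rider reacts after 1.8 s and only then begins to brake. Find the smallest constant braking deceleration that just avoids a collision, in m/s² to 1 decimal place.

Required deceleration ≈ 4.2 m/s²

64 mph × 0.44704 = 28.6106 m/s.
Distance covered during reaction = 28.6106 × 1.8 = 51.499 m.
Distance available for braking: 149 − 51.499 = 97.501 m.
v² = 2a·d ⇒ a = v²/(2d) = 28.6106² / (2 × 97.501) = 818.566 / 195.002 = 4.1977 m/s².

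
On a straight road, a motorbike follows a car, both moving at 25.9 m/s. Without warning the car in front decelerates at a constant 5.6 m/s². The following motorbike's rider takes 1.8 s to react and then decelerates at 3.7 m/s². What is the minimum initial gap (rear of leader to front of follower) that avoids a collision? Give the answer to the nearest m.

Minimum gap ≈ 77 m

Leader travels v²/(2a_L) = 670.810 / 11.200 = 59.894 m before stopping.
Follower covers v·t_r = 25.9000 × 1.8 = 46.620 m while reacting, then v²/(2a_F) = 670.810 / 7.400 = 90.650 m while braking, for a total of 46.620 + 90.650 = 137.270 m.
Since a_F ≤ a_L and the follower starts braking later, the follower is never slower than the leader, so the closest approach is when both have stopped.
Minimum gap = 137.270 − 59.894 = 77.376 m.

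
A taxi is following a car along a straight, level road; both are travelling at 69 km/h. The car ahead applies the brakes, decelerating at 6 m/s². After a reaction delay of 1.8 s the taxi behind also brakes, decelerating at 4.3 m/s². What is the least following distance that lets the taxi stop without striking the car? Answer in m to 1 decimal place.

69 km/h ÷ 3.6 = 19.1667 m/s.
Leader travels v²/(2a_L) = 367.362 / 12.000 = 30.614 m before stopping.
Follower covers v·t_r = 19.1667 × 1.8 = 34.500 m while reacting, then v²/(2a_F) = 367.362 / 8.600 = 42.717 m while braking, for a total of 34.500 + 42.717 = 77.217 m.
Since a_F ≤ a_L and the follower starts braking later, the follower is never slower than the leader, so the closest approach is when both have stopped.
Minimum gap = 77.217 − 30.614 = 46.603 m.

Minimum gap ≈ 46.6 m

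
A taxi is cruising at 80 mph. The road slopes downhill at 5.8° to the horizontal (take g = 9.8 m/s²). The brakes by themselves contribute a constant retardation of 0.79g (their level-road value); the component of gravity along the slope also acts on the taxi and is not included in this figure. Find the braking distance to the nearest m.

Braking distance ≈ 95 m

80 mph × 0.44704 = 35.7632 m/s.
a = 0.79 × 9.8 = 7.742 m/s².
Gravity along the downhill slope reduces the braking deceleration: a_eff = 7.742 − 9.8·sin 5.8° = 7.742 − 0.990 = 6.752 m/s².
Braking distance = v²/(2a) = 35.7632² / (2 × 6.752) = 1279.006 / 13.504 = 94.713 m.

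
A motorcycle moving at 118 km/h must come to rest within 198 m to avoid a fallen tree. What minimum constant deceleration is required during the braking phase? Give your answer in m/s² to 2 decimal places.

118 km/h ÷ 3.6 = 32.7778 m/s.
v² = 2a·d ⇒ a = v²/(2d) = 32.7778² / (2 × 198.000) = 1074.384 / 396.000 = 2.7131 m/s².

Required deceleration ≈ 2.71 m/s²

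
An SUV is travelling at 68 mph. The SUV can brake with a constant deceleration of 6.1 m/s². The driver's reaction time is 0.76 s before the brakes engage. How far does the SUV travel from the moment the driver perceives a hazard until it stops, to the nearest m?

68 mph × 0.44704 = 30.3987 m/s.
Reaction distance = v·t_r = 30.3987 × 0.76 = 23.103 m.
Braking distance = v²/(2a) = 30.3987² / (2 × 6.100) = 924.081 / 12.200 = 75.744 m.
Total = 23.103 + 75.744 = 98.847 m.

Total stopping distance ≈ 99 m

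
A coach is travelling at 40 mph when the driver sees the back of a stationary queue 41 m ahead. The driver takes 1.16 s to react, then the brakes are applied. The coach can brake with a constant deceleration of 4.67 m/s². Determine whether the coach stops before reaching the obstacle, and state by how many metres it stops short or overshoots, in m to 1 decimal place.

40 mph × 0.44704 = 17.8816 m/s.
Reaction distance = 17.8816 × 1.16 = 20.743 m.
Braking distance = v²/(2a) = 319.752 / 9.340 = 34.235 m.
Total stopping distance = 20.743 + 34.235 = 54.978 m, vs 41 m available — it cannot stop in time and overshoots by 54.978 − 41 = 13.978 m.

No — it overshoots by 14.0 m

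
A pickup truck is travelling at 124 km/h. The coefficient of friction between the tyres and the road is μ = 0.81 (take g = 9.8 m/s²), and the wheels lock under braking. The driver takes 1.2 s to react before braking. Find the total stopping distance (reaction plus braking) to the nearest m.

Total stopping distance ≈ 116 m

124 km/h ÷ 3.6 = 34.4444 m/s.
a = μg = 0.81 × 9.8 = 7.938 m/s².
Reaction distance = v·t_r = 34.4444 × 1.2 = 41.333 m.
Braking distance = v²/(2a) = 34.4444² / (2 × 7.938) = 1186.417 / 15.876 = 74.730 m.
Total = 41.333 + 74.730 = 116.063 m.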